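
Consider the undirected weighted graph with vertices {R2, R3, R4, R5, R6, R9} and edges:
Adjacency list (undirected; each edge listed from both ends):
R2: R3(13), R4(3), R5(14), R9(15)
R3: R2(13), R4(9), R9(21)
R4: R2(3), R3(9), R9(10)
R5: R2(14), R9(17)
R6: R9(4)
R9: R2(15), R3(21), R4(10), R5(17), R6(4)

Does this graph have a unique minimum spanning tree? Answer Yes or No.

Yes

Kruskal's algorithm — process edges by increasing weight (ties by edge label):
R2–R4 (3): add. Components now {R9} {R2,R4} {R6} {R5} {R3}
R6–R9 (4): add. Components now {R6,R9} {R2,R4} {R5} {R3}
R3–R4 (9): add. Components now {R6,R9} {R2,R3,R4} {R5}
R4–R9 (10): add. Components now {R2,R3,R4,R6,R9} {R5}
R2–R3 (13): skip — R2 and R3 already connected.
R2–R5 (14): add. Components now {R2,R3,R4,R5,R6,R9}
Every non-tree edge has weight strictly greater than the heaviest edge on the tree path between its endpoints, so the MST is unique.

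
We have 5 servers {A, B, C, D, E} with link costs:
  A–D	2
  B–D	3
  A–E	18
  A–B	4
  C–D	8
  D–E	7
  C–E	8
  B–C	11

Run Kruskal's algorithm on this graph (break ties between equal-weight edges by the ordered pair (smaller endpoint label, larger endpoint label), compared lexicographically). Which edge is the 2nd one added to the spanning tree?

Kruskal: consider edges lightest-first.
A–D (2): add. Components now {A,D} {B} {C} {E}
B–D (3): add. Components now {A,B,D} {C} {E}
A–B (4): skip — A and B already connected.
D–E (7): add. Components now {A,B,D,E} {C}
C–D (8): add. Components now {A,B,C,D,E}
The 2nd edge added is B–D.

B-D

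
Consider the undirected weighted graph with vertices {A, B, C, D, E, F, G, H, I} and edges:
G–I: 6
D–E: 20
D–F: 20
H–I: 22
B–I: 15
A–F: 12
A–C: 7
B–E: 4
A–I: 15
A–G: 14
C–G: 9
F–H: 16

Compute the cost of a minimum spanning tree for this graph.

89

Prim's algorithm from B:
Step 1: frontier [B–E 4, B–I 15] → take B–E (4); add E.
Step 2: frontier [B–I 15, D–E 20] → take B–I (15); add I.
Step 3: frontier [D–E 20, G–I 6, A–I 15, H–I 22] → take G–I (6); add G.
Step 4: frontier [D–E 20, C–G 9, A–G 14, A–I 15, H–I 22] → take C–G (9); add C.
Step 5: frontier [A–C 7, D–E 20, A–G 14, A–I 15, H–I 22] → take A–C (7); add A.
Step 6: frontier [A–F 12, D–E 20, H–I 22] → take A–F (12); add F.
Step 7: frontier [D–E 20, F–H 16, D–F 20, H–I 22] → take F–H (16); add H.
Step 8: frontier [D–E 20, D–F 20] → take D–E (20); add D.
MST edges: B–E, B–I, G–I, C–G, A–C, A–F, F–H, D–E; total weight 4+15+6+9+7+12+16+20 = 89.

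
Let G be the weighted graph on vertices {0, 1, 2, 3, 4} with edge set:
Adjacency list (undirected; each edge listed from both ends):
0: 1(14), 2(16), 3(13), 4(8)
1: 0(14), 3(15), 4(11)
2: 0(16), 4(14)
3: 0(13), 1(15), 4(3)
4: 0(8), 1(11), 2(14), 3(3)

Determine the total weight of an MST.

Grow the tree from 3 using Prim:
Step 1: frontier [3-4 3, 0-3 13, 1-3 15] → take 3-4 (3); add 4.
Step 2: frontier [0-3 13, 1-3 15, 0-4 8, 1-4 11, 2-4 14] → take 0-4 (8); add 0.
Step 3: frontier [0-1 14, 0-2 16, 1-3 15, 1-4 11, 2-4 14] → take 1-4 (11); add 1.
Step 4: frontier [0-2 16, 2-4 14] → take 2-4 (14); add 2.
MST edges: 3-4, 0-4, 1-4, 2-4; total weight 3+8+11+14 = 36.

36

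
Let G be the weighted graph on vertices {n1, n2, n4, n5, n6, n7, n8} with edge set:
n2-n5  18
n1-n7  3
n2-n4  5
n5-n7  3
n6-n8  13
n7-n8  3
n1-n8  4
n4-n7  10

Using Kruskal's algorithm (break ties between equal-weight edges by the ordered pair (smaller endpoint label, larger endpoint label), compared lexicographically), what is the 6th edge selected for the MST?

n6-n8

Kruskal: consider edges lightest-first.
n1-n7 (3): add — endpoints in different components.
n5-n7 (3): add — endpoints in different components.
n7-n8 (3): add — endpoints in different components.
n1-n8 (4): skip — n8 and n1 already connected.
n2-n4 (5): add — endpoints in different components.
n4-n7 (10): add — endpoints in different components.
n6-n8 (13): add — endpoints in different components.
The 6th edge added is n6-n8.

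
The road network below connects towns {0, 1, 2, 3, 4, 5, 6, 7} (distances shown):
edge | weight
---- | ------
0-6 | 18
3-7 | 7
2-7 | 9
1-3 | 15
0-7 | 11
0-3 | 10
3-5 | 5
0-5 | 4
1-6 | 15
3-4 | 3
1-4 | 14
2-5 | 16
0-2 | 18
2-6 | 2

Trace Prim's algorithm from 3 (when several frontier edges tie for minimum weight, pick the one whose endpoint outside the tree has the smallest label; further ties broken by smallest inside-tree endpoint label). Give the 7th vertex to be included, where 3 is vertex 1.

6

Prim, starting at 3.
Step 1: frontier [3-4 3, 3-5 5, 3-7 7, 0-3 10, 1-3 15] → take 3-4 (3); add 4.
Step 2: frontier [3-5 5, 3-7 7, 0-3 10, 1-3 15, 1-4 14] → take 3-5 (5); add 5.
Step 3: frontier [3-7 7, 0-3 10, 1-3 15, 1-4 14, 0-5 4, 2-5 16] → take 0-5 (4); add 0.
Step 4: frontier [0-7 11, 0-2 18, 0-6 18, 3-7 7, 1-3 15, 1-4 14, 2-5 16] → take 3-7 (7); add 7.
Step 5: frontier [0-2 18, 0-6 18, 1-3 15, 1-4 14, 2-5 16, 2-7 9] → take 2-7 (9); add 2.
Step 6: frontier [0-6 18, 2-6 2, 1-3 15, 1-4 14] → take 2-6 (2); add 6.
Step 7: frontier [1-3 15, 1-4 14, 1-6 15] → take 1-4 (14); add 1.
Vertex order: 3, 4, 5, 0, 7, 2, 6, 1. The 7th vertex is 6.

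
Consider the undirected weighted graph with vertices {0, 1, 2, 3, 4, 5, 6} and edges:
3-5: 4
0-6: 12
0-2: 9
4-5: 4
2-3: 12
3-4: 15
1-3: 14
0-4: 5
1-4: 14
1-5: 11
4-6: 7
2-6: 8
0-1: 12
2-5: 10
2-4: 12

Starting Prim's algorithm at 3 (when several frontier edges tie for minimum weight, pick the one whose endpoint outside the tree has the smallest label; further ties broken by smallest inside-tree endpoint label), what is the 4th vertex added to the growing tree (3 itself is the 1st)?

Grow the tree from 3 using Prim:
Step 1: cheapest edge leaving the tree is 3-5 (4); add 5.
Step 2: cheapest edge leaving the tree is 4-5 (4); add 4.
Step 3: cheapest edge leaving the tree is 0-4 (5); add 0.
Step 4: cheapest edge leaving the tree is 4-6 (7); add 6.
Step 5: cheapest edge leaving the tree is 2-6 (8); add 2.
Step 6: cheapest edge leaving the tree is 1-5 (11); add 1.
Vertex order: 3, 5, 4, 0, 6, 2, 1. The 4th vertex is 0.

0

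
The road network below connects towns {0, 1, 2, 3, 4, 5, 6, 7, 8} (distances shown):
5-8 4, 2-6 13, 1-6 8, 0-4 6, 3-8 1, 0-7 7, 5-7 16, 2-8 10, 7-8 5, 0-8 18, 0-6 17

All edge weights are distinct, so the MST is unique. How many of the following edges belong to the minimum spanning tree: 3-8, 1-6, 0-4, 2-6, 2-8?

5

Kruskal's algorithm — process edges by increasing weight (ties by edge label):
3-8 (1): add — endpoints in different components.
5-8 (4): add — endpoints in different components.
7-8 (5): add — endpoints in different components.
0-4 (6): add — endpoints in different components.
0-7 (7): add — endpoints in different components.
1-6 (8): add — endpoints in different components.
2-8 (10): add — endpoints in different components.
2-6 (13): add — endpoints in different components.
MST edge set: {3-8, 5-8, 7-8, 0-4, 0-7, 1-6, 2-8, 2-6}.
Of the listed edges, {3-8, 1-6, 0-4, 2-6, 2-8} are in the MST → 5.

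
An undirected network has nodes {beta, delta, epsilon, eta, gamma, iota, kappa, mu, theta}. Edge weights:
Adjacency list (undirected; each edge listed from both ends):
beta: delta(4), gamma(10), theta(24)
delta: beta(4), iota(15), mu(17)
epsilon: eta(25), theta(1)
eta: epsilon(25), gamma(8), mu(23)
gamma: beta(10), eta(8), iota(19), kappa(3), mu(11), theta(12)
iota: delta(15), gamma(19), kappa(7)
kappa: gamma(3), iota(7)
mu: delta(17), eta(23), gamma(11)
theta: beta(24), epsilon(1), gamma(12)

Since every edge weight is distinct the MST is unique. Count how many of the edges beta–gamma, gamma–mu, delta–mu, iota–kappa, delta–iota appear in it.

3

Kruskal's algorithm — process edges by increasing weight (ties by edge label):
epsilon–theta (1): add — endpoints in different components.
gamma–kappa (3): add — endpoints in different components.
beta–delta (4): add — endpoints in different components.
iota–kappa (7): add — endpoints in different components.
eta–gamma (8): add — endpoints in different components.
beta–gamma (10): add — endpoints in different components.
gamma–mu (11): add — endpoints in different components.
gamma–theta (12): add — endpoints in different components.
MST edge set: {epsilon–theta, gamma–kappa, beta–delta, iota–kappa, eta–gamma, beta–gamma, gamma–mu, gamma–theta}.
Of the listed edges, {beta–gamma, gamma–mu, iota–kappa} are in the MST → 3.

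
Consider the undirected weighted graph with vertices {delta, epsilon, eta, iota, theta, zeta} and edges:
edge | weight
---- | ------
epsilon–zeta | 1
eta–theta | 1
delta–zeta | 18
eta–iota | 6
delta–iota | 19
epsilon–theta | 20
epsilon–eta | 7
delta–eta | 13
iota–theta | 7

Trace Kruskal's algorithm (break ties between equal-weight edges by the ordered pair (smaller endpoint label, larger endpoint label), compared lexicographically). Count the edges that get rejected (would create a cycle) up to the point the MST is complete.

Sort edges by weight, then run Kruskal:
epsilon–zeta (1): add. Components now {epsilon,zeta} {theta} {eta} {delta} {iota}
eta–theta (1): add. Components now {epsilon,zeta} {eta,theta} {delta} {iota}
eta–iota (6): add. Components now {epsilon,zeta} {eta,iota,theta} {delta}
epsilon–eta (7): add. Components now {epsilon,eta,iota,theta,zeta} {delta}
iota–theta (7): skip — theta and iota already connected.
delta–eta (13): add. Components now {delta,epsilon,eta,iota,theta,zeta}
Edges rejected before the tree was complete: 1.

1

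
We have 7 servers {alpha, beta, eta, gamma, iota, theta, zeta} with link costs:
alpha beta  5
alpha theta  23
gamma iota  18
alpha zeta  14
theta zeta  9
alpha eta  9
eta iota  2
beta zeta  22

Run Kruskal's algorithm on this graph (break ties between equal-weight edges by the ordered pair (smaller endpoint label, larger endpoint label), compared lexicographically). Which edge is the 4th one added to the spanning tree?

theta-zeta

Kruskal: consider edges lightest-first.
eta iota (2): add. Components now {beta} {zeta} {gamma} {alpha} {eta,iota} {theta}
alpha beta (5): add. Components now {alpha,beta} {zeta} {gamma} {eta,iota} {theta}
alpha eta (9): add. Components now {alpha,beta,eta,iota} {zeta} {gamma} {theta}
theta zeta (9): add. Components now {alpha,beta,eta,iota} {theta,zeta} {gamma}
alpha zeta (14): add. Components now {alpha,beta,eta,iota,theta,zeta} {gamma}
gamma iota (18): add. Components now {alpha,beta,eta,gamma,iota,theta,zeta}
The 4th edge added is theta zeta.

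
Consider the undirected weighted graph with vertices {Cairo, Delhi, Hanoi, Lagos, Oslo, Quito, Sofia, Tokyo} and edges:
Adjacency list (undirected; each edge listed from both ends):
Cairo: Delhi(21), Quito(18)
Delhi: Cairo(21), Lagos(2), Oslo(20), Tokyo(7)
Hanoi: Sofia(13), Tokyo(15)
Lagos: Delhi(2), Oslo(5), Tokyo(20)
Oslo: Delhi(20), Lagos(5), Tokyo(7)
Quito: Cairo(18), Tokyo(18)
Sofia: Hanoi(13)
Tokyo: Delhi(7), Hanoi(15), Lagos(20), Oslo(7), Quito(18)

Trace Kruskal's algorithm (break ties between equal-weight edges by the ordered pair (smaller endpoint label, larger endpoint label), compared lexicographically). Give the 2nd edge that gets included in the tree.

Kruskal: consider edges lightest-first.
Delhi—Lagos (2): add — endpoints in different components.
Lagos—Oslo (5): add — endpoints in different components.
Delhi—Tokyo (7): add — endpoints in different components.
Oslo—Tokyo (7): skip — Oslo and Tokyo already connected.
Hanoi—Sofia (13): add — endpoints in different components.
Hanoi—Tokyo (15): add — endpoints in different components.
Cairo—Quito (18): add — endpoints in different components.
Quito—Tokyo (18): add — endpoints in different components.
The 2nd edge added is Lagos—Oslo.

Lagos-Oslo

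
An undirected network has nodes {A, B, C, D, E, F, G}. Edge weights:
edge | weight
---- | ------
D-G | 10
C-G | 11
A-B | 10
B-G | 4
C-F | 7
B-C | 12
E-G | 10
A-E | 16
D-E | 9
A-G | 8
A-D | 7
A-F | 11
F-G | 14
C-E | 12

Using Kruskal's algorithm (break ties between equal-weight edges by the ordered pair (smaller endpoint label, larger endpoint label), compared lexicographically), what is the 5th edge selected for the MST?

Kruskal: consider edges lightest-first.
B-G (4): add — endpoints in different components.
A-D (7): add — endpoints in different components.
C-F (7): add — endpoints in different components.
A-G (8): add — endpoints in different components.
D-E (9): add — endpoints in different components.
A-B (10): skip — A and B already connected.
D-G (10): skip — D and G already connected.
E-G (10): skip — E and G already connected.
A-F (11): add — endpoints in different components.
The 5th edge added is D-E.

D-E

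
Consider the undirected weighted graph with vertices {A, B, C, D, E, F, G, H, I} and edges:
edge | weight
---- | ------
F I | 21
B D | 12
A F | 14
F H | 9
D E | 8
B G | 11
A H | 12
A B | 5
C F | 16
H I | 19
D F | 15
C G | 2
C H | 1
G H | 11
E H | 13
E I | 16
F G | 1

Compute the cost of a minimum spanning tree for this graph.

Kruskal's algorithm — process edges by increasing weight (ties by edge label):
C H (1): add — endpoints in different components.
F G (1): add — endpoints in different components.
C G (2): add — endpoints in different components.
A B (5): add — endpoints in different components.
D E (8): add — endpoints in different components.
F H (9): skip — F and H already connected.
B G (11): add — endpoints in different components.
G H (11): skip — G and H already connected.
A H (12): skip — A and H already connected.
B D (12): add — endpoints in different components.
E H (13): skip — E and H already connected.
A F (14): skip — A and F already connected.
D F (15): skip — D and F already connected.
C F (16): skip — C and F already connected.
E I (16): add — endpoints in different components.
MST edges: C H, F G, C G, A B, D E, B G, B D, E I; total weight 1+1+2+5+8+11+12+16 = 56.

56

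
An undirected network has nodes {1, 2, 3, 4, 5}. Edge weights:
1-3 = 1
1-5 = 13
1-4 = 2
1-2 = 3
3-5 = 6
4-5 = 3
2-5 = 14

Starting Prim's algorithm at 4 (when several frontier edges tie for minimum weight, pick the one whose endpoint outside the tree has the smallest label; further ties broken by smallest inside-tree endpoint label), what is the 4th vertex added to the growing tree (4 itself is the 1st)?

Grow the tree from 4 using Prim:
Step 1: cheapest edge leaving the tree is 1-4 (2); add 1.
Step 2: cheapest edge leaving the tree is 1-3 (1); add 3.
Step 3: cheapest edge leaving the tree is 1-2 (3); add 2.
Step 4: cheapest edge leaving the tree is 4-5 (3); add 5.
Vertex order: 4, 1, 3, 2, 5. The 4th vertex is 2.

2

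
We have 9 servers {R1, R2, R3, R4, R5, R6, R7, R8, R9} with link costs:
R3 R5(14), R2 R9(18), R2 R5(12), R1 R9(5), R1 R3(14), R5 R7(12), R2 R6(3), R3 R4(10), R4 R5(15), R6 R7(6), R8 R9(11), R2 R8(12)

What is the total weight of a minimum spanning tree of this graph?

Sort edges by weight, then run Kruskal:
R2 R6 (3): add — endpoints in different components.
R1 R9 (5): add — endpoints in different components.
R6 R7 (6): add — endpoints in different components.
R3 R4 (10): add — endpoints in different components.
R8 R9 (11): add — endpoints in different components.
R2 R5 (12): add — endpoints in different components.
R2 R8 (12): add — endpoints in different components.
R5 R7 (12): skip — R7 and R5 already connected.
R1 R3 (14): add — endpoints in different components.
MST edges: R2 R6, R1 R9, R6 R7, R3 R4, R8 R9, R2 R5, R2 R8, R1 R3; total weight 3+5+6+10+11+12+12+14 = 73.

73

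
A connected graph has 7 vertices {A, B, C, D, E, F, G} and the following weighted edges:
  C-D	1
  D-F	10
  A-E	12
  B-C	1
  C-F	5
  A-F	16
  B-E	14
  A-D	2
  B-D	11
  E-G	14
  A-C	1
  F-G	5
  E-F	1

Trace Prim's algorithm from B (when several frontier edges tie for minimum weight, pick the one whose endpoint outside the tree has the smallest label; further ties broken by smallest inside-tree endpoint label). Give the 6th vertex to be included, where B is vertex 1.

Grow the tree from B using Prim:
Step 1: cheapest edge leaving the tree is B-C (1); add C.
Step 2: cheapest edge leaving the tree is A-C (1); add A.
Step 3: cheapest edge leaving the tree is C-D (1); add D.
Step 4: cheapest edge leaving the tree is C-F (5); add F.
Step 5: cheapest edge leaving the tree is E-F (1); add E.
Step 6: cheapest edge leaving the tree is F-G (5); add G.
Vertex order: B, C, A, D, F, E, G. The 6th vertex is E.

E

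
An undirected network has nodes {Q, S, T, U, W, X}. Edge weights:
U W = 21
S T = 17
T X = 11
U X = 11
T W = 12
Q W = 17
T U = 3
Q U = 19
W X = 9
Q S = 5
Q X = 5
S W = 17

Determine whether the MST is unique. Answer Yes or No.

Kruskal: consider edges lightest-first.
T U (3): add. Components now {X} {S} {Q} {T,U} {W}
Q S (5): add. Components now {X} {Q,S} {T,U} {W}
Q X (5): add. Components now {Q,S,X} {T,U} {W}
W X (9): add. Components now {Q,S,W,X} {T,U}
T X (11): add. Components now {Q,S,T,U,W,X}
Non-tree edge U X has weight 11, equal to the heaviest edge on its tree cycle — swapping gives another MST of the same weight. Not unique.

No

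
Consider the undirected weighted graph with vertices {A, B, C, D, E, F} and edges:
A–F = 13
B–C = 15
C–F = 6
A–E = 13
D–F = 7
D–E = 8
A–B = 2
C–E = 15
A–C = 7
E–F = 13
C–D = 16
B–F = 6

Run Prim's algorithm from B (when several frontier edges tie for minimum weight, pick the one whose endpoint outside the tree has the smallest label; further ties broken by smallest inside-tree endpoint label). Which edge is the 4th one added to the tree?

D-F

Grow the tree from B using Prim:
Step 1: frontier [A–B 2, B–F 6, B–C 15] → take A–B (2); add A.
Step 2: frontier [A–C 7, A–E 13, A–F 13, B–F 6, B–C 15] → take B–F (6); add F.
Step 3: frontier [A–C 7, A–E 13, B–C 15, C–F 6, D–F 7, E–F 13] → take C–F (6); add C.
Step 4: frontier [A–E 13, C–E 15, C–D 16, D–F 7, E–F 13] → take D–F (7); add D.
Step 5: frontier [A–E 13, C–E 15, D–E 8, E–F 13] → take D–E (8); add E.
The 4th edge added is D–F.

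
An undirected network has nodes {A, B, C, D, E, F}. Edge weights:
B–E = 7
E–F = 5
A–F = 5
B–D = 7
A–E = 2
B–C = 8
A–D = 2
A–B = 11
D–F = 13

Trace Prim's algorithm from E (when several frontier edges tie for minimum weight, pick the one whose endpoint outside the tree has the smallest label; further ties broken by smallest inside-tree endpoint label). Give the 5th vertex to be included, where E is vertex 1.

B

Grow the tree from E using Prim:
Step 1: cheapest edge leaving the tree is A–E (2); add A.
Step 2: cheapest edge leaving the tree is A–D (2); add D.
Step 3: cheapest edge leaving the tree is A–F (5); add F.
Step 4: cheapest edge leaving the tree is B–D (7); add B.
Step 5: cheapest edge leaving the tree is B–C (8); add C.
Vertex order: E, A, D, F, B, C. The 5th vertex is B.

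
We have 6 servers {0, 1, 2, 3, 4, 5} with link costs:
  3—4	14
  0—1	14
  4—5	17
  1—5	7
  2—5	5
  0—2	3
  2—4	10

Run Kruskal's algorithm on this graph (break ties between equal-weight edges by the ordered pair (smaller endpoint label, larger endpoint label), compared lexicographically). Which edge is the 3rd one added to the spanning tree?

Kruskal: consider edges lightest-first.
0—2 (3): add. Components now {0,2} {1} {3} {4} {5}
2—5 (5): add. Components now {0,2,5} {1} {3} {4}
1—5 (7): add. Components now {0,1,2,5} {3} {4}
2—4 (10): add. Components now {0,1,2,4,5} {3}
0—1 (14): skip — 0 and 1 already connected.
3—4 (14): add. Components now {0,1,2,3,4,5}
The 3rd edge added is 1—5.

1-5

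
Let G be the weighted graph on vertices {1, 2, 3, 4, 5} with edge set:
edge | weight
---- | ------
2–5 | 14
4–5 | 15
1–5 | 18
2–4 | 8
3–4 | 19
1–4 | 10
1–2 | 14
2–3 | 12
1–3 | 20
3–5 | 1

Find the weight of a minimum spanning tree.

Prim's algorithm from 4:
Step 1: frontier [2–4 8, 1–4 10, 4–5 15, 3–4 19] → take 2–4 (8); add 2.
Step 2: frontier [2–3 12, 1–2 14, 2–5 14, 1–4 10, 4–5 15, 3–4 19] → take 1–4 (10); add 1.
Step 3: frontier [1–5 18, 1–3 20, 2–3 12, 2–5 14, 4–5 15, 3–4 19] → take 2–3 (12); add 3.
Step 4: frontier [1–5 18, 2–5 14, 3–5 1, 4–5 15] → take 3–5 (1); add 5.
MST edges: 2–4, 1–4, 2–3, 3–5; total weight 8+10+12+1 = 31.

31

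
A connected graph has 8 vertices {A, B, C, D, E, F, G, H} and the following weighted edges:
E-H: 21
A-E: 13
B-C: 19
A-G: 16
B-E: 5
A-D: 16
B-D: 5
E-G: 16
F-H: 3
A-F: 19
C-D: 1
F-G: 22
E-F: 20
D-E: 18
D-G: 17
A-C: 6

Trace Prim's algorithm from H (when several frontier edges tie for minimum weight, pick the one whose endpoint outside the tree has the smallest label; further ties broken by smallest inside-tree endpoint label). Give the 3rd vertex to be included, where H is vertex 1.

A

Prim, starting at H.
Step 1: cheapest edge leaving the tree is F-H (3); add F.
Step 2: cheapest edge leaving the tree is A-F (19); add A.
Step 3: cheapest edge leaving the tree is A-C (6); add C.
Step 4: cheapest edge leaving the tree is C-D (1); add D.
Step 5: cheapest edge leaving the tree is B-D (5); add B.
Step 6: cheapest edge leaving the tree is B-E (5); add E.
Step 7: cheapest edge leaving the tree is A-G (16); add G.
Vertex order: H, F, A, C, D, B, E, G. The 3rd vertex is A.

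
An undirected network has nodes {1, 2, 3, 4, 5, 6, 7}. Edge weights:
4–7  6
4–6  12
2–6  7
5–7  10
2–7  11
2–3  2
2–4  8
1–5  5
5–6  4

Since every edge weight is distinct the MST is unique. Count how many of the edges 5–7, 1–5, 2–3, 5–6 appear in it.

3

Kruskal: consider edges lightest-first.
2–3 (2): add — endpoints in different components.
5–6 (4): add — endpoints in different components.
1–5 (5): add — endpoints in different components.
4–7 (6): add — endpoints in different components.
2–6 (7): add — endpoints in different components.
2–4 (8): add — endpoints in different components.
MST edge set: {2–3, 5–6, 1–5, 4–7, 2–6, 2–4}.
Of the listed edges, {1–5, 2–3, 5–6} are in the MST → 3.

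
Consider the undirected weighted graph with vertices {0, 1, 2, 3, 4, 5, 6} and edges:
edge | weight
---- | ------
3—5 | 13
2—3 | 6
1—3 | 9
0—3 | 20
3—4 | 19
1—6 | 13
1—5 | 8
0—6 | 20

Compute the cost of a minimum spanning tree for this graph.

75

Kruskal's algorithm — process edges by increasing weight (ties by edge label):
2—3 (6): add. Components now {0} {1} {2,3} {4} {5} {6}
1—5 (8): add. Components now {0} {1,5} {2,3} {4} {6}
1—3 (9): add. Components now {0} {1,2,3,5} {4} {6}
1—6 (13): add. Components now {0} {1,2,3,5,6} {4}
3—5 (13): skip — 3 and 5 already connected.
3—4 (19): add. Components now {0} {1,2,3,4,5,6}
0—3 (20): add. Components now {0,1,2,3,4,5,6}
MST edges: 2—3, 1—5, 1—3, 1—6, 3—4, 0—3; total weight 6+8+9+13+19+20 = 75.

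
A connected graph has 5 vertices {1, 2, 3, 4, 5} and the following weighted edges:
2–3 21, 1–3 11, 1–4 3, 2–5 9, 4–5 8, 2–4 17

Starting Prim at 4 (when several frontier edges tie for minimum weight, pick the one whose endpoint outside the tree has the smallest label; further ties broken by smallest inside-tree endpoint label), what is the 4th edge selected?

1-3

Prim, starting at 4.
Step 1: frontier [1–4 3, 4–5 8, 2–4 17] → take 1–4 (3); add 1.
Step 2: frontier [1–3 11, 4–5 8, 2–4 17] → take 4–5 (8); add 5.
Step 3: frontier [1–3 11, 2–4 17, 2–5 9] → take 2–5 (9); add 2.
Step 4: frontier [1–3 11, 2–3 21] → take 1–3 (11); add 3.
The 4th edge added is 1–3.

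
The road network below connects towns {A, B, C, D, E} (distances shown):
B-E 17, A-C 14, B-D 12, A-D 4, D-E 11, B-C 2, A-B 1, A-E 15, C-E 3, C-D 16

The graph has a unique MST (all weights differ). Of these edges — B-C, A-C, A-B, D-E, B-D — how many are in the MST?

Kruskal: consider edges lightest-first.
A-B (1): add. Components now {A,B} {C} {D} {E}
B-C (2): add. Components now {A,B,C} {D} {E}
C-E (3): add. Components now {A,B,C,E} {D}
A-D (4): add. Components now {A,B,C,D,E}
MST edge set: {A-B, B-C, C-E, A-D}.
Of the listed edges, {B-C, A-B} are in the MST → 2.

2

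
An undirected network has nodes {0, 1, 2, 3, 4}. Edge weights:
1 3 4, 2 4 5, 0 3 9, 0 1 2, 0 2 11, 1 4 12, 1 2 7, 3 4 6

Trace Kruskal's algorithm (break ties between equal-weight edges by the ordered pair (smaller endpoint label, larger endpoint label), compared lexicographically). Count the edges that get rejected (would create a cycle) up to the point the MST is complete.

0

Kruskal: consider edges lightest-first.
0 1 (2): add. Components now {0,1} {2} {3} {4}
1 3 (4): add. Components now {0,1,3} {2} {4}
2 4 (5): add. Components now {0,1,3} {2,4}
3 4 (6): add. Components now {0,1,2,3,4}
Edges rejected before the tree was complete: 0.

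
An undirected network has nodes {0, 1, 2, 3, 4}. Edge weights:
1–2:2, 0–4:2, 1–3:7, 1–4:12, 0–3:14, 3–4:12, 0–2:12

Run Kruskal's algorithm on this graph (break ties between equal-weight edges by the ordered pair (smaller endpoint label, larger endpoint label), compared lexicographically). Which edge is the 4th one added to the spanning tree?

Sort edges by weight, then run Kruskal:
0–4 (2): add — endpoints in different components.
1–2 (2): add — endpoints in different components.
1–3 (7): add — endpoints in different components.
0–2 (12): add — endpoints in different components.
The 4th edge added is 0–2.

0-2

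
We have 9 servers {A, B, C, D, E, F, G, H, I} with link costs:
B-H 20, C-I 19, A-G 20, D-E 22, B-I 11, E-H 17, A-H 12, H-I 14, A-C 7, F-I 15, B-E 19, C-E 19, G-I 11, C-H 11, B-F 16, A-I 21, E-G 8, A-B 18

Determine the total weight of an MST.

Kruskal's algorithm — process edges by increasing weight (ties by edge label):
A-C (7): add — endpoints in different components.
E-G (8): add — endpoints in different components.
B-I (11): add — endpoints in different components.
C-H (11): add — endpoints in different components.
G-I (11): add — endpoints in different components.
A-H (12): skip — A and H already connected.
H-I (14): add — endpoints in different components.
F-I (15): add — endpoints in different components.
B-F (16): skip — B and F already connected.
E-H (17): skip — E and H already connected.
A-B (18): skip — A and B already connected.
B-E (19): skip — B and E already connected.
C-E (19): skip — C and E already connected.
C-I (19): skip — C and I already connected.
A-G (20): skip — A and G already connected.
B-H (20): skip — B and H already connected.
A-I (21): skip — A and I already connected.
D-E (22): add — endpoints in different components.
MST edges: A-C, E-G, B-I, C-H, G-I, H-I, F-I, D-E; total weight 7+8+11+11+11+14+15+22 = 99.

99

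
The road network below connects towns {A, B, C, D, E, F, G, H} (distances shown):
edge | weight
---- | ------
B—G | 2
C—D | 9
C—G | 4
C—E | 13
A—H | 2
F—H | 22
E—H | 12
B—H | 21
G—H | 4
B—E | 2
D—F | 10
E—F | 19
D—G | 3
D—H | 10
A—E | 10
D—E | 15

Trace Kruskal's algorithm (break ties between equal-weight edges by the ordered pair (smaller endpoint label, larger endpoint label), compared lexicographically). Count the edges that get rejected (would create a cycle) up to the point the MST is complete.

Kruskal's algorithm — process edges by increasing weight (ties by edge label):
A—H (2): add — endpoints in different components.
B—E (2): add — endpoints in different components.
B—G (2): add — endpoints in different components.
D—G (3): add — endpoints in different components.
C—G (4): add — endpoints in different components.
G—H (4): add — endpoints in different components.
C—D (9): skip — C and D already connected.
A—E (10): skip — A and E already connected.
D—F (10): add — endpoints in different components.
Edges rejected before the tree was complete: 2.

2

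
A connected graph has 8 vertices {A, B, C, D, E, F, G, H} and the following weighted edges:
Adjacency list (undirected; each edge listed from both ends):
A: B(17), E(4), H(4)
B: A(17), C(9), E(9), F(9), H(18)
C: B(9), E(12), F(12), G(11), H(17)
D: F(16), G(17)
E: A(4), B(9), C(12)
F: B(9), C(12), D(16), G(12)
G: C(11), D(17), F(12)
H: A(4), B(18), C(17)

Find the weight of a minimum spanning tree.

62

Prim, starting at F.
Step 1: frontier [B–F 9, C–F 12, F–G 12, D–F 16] → take B–F (9); add B.
Step 2: frontier [B–C 9, B–E 9, A–B 17, B–H 18, C–F 12, F–G 12, D–F 16] → take B–C (9); add C.
Step 3: frontier [B–E 9, A–B 17, B–H 18, C–G 11, C–E 12, C–H 17, F–G 12, D–F 16] → take B–E (9); add E.
Step 4: frontier [A–B 17, B–H 18, C–G 11, C–H 17, A–E 4, F–G 12, D–F 16] → take A–E (4); add A.
Step 5: frontier [A–H 4, B–H 18, C–G 11, C–H 17, F–G 12, D–F 16] → take A–H (4); add H.
Step 6: frontier [C–G 11, F–G 12, D–F 16] → take C–G (11); add G.
Step 7: frontier [D–F 16, D–G 17] → take D–F (16); add D.
MST edges: B–F, B–C, B–E, A–E, A–H, C–G, D–F; total weight 9+9+9+4+4+11+16 = 62.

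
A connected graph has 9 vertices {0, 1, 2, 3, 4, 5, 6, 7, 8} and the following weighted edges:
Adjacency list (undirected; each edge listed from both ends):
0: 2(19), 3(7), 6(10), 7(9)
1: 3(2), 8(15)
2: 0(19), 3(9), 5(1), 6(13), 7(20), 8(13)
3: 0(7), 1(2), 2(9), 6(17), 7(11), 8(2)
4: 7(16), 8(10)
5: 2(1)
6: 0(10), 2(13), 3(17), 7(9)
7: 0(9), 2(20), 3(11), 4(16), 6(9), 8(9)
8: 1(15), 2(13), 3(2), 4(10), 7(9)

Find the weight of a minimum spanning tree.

49

Sort edges by weight, then run Kruskal:
2—5 (1): add — endpoints in different components.
1—3 (2): add — endpoints in different components.
3—8 (2): add — endpoints in different components.
0—3 (7): add — endpoints in different components.
0—7 (9): add — endpoints in different components.
2—3 (9): add — endpoints in different components.
6—7 (9): add — endpoints in different components.
7—8 (9): skip — 7 and 8 already connected.
0—6 (10): skip — 0 and 6 already connected.
4—8 (10): add — endpoints in different components.
MST edges: 2—5, 1—3, 3—8, 0—3, 0—7, 2—3, 6—7, 4—8; total weight 1+2+2+7+9+9+9+10 = 49.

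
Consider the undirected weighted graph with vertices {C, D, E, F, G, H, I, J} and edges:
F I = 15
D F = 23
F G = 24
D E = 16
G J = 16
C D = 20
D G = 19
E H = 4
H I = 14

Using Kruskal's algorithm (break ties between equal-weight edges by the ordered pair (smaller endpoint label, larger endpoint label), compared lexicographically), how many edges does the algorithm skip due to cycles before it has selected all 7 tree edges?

Kruskal: consider edges lightest-first.
E H (4): add — endpoints in different components.
H I (14): add — endpoints in different components.
F I (15): add — endpoints in different components.
D E (16): add — endpoints in different components.
G J (16): add — endpoints in different components.
D G (19): add — endpoints in different components.
C D (20): add — endpoints in different components.
Edges rejected before the tree was complete: 0.

0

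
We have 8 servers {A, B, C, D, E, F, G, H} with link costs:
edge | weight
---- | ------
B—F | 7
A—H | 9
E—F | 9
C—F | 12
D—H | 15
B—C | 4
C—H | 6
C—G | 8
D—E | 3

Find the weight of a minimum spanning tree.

Prim's algorithm from D:
Step 1: frontier [D—E 3, D—H 15] → take D—E (3); add E.
Step 2: frontier [D—H 15, E—F 9] → take E—F (9); add F.
Step 3: frontier [D—H 15, B—F 7, C—F 12] → take B—F (7); add B.
Step 4: frontier [B—C 4, D—H 15, C—F 12] → take B—C (4); add C.
Step 5: frontier [C—H 6, C—G 8, D—H 15] → take C—H (6); add H.
Step 6: frontier [C—G 8, A—H 9] → take C—G (8); add G.
Step 7: frontier [A—H 9] → take A—H (9); add A.
MST edges: D—E, E—F, B—F, B—C, C—H, C—G, A—H; total weight 3+9+7+4+6+8+9 = 46.

46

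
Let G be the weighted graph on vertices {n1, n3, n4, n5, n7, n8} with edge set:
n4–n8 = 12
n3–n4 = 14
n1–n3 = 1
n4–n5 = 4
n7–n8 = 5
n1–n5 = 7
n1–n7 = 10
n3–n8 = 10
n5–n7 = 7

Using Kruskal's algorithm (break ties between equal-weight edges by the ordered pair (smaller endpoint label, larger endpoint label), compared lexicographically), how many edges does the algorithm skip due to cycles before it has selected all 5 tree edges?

0

Kruskal: consider edges lightest-first.
n1–n3 (1): add. Components now {n8} {n5} {n4} {n7} {n1,n3}
n4–n5 (4): add. Components now {n8} {n4,n5} {n7} {n1,n3}
n7–n8 (5): add. Components now {n7,n8} {n4,n5} {n1,n3}
n1–n5 (7): add. Components now {n7,n8} {n1,n3,n4,n5}
n5–n7 (7): add. Components now {n1,n3,n4,n5,n7,n8}
Edges rejected before the tree was complete: 0.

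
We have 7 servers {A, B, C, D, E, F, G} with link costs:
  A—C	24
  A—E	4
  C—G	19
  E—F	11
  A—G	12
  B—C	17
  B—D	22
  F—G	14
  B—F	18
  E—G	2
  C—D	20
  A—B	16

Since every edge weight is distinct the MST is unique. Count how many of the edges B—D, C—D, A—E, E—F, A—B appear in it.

4

Kruskal: consider edges lightest-first.
E—G (2): add — endpoints in different components.
A—E (4): add — endpoints in different components.
E—F (11): add — endpoints in different components.
A—G (12): skip — A and G already connected.
F—G (14): skip — F and G already connected.
A—B (16): add — endpoints in different components.
B—C (17): add — endpoints in different components.
B—F (18): skip — B and F already connected.
C—G (19): skip — C and G already connected.
C—D (20): add — endpoints in different components.
MST edge set: {E—G, A—E, E—F, A—B, B—C, C—D}.
Of the listed edges, {C—D, A—E, E—F, A—B} are in the MST → 4.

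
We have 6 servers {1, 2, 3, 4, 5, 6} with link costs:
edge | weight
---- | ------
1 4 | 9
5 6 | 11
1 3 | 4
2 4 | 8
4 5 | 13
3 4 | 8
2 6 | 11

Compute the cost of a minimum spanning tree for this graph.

42

Prim, starting at 3.
Step 1: frontier [1 3 4, 3 4 8] → take 1 3 (4); add 1.
Step 2: frontier [1 4 9, 3 4 8] → take 3 4 (8); add 4.
Step 3: frontier [2 4 8, 4 5 13] → take 2 4 (8); add 2.
Step 4: frontier [2 6 11, 4 5 13] → take 2 6 (11); add 6.
Step 5: frontier [4 5 13, 5 6 11] → take 5 6 (11); add 5.
MST edges: 1 3, 3 4, 2 4, 2 6, 5 6; total weight 4+8+8+11+11 = 42.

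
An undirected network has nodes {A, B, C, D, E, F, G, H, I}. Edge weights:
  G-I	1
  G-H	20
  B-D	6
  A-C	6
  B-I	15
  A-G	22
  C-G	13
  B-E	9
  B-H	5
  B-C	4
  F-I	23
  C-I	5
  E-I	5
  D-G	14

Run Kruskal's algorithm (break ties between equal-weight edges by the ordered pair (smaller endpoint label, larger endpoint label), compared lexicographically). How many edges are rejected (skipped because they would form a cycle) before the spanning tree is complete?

6

Sort edges by weight, then run Kruskal:
G-I (1): add — endpoints in different components.
B-C (4): add — endpoints in different components.
B-H (5): add — endpoints in different components.
C-I (5): add — endpoints in different components.
E-I (5): add — endpoints in different components.
A-C (6): add — endpoints in different components.
B-D (6): add — endpoints in different components.
B-E (9): skip — B and E already connected.
C-G (13): skip — C and G already connected.
D-G (14): skip — D and G already connected.
B-I (15): skip — B and I already connected.
G-H (20): skip — G and H already connected.
A-G (22): skip — A and G already connected.
F-I (23): add — endpoints in different components.
Edges rejected before the tree was complete: 6.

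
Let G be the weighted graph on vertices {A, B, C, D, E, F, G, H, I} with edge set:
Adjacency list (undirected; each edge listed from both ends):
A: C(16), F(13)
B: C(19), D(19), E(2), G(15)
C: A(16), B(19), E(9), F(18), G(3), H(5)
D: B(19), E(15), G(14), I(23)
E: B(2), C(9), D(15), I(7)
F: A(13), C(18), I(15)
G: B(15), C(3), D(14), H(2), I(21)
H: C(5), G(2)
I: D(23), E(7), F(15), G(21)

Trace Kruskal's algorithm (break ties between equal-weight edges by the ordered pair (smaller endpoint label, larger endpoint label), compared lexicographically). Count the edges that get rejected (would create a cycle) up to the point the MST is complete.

3

Kruskal: consider edges lightest-first.
B E (2): add — endpoints in different components.
G H (2): add — endpoints in different components.
C G (3): add — endpoints in different components.
C H (5): skip — C and H already connected.
E I (7): add — endpoints in different components.
C E (9): add — endpoints in different components.
A F (13): add — endpoints in different components.
D G (14): add — endpoints in different components.
B G (15): skip — B and G already connected.
D E (15): skip — D and E already connected.
F I (15): add — endpoints in different components.
Edges rejected before the tree was complete: 3.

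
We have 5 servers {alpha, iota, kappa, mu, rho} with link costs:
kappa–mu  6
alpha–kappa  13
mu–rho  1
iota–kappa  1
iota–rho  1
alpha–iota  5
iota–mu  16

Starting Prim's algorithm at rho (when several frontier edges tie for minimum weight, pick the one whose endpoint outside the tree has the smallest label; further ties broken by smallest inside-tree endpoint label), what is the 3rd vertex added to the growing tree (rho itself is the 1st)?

kappa

Grow the tree from rho using Prim:
Step 1: frontier [iota–rho 1, mu–rho 1] → take iota–rho (1); add iota.
Step 2: frontier [iota–kappa 1, alpha–iota 5, iota–mu 16, mu–rho 1] → take iota–kappa (1); add kappa.
Step 3: frontier [alpha–iota 5, iota–mu 16, kappa–mu 6, alpha–kappa 13, mu–rho 1] → take mu–rho (1); add mu.
Step 4: frontier [alpha–iota 5, alpha–kappa 13] → take alpha–iota (5); add alpha.
Vertex order: rho, iota, kappa, mu, alpha. The 3rd vertex is kappa.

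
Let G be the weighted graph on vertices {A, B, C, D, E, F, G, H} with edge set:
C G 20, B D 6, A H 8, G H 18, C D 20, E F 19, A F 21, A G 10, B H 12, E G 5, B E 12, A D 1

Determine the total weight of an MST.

Kruskal: consider edges lightest-first.
A D (1): add — endpoints in different components.
E G (5): add — endpoints in different components.
B D (6): add — endpoints in different components.
A H (8): add — endpoints in different components.
A G (10): add — endpoints in different components.
B E (12): skip — B and E already connected.
B H (12): skip — B and H already connected.
G H (18): skip — G and H already connected.
E F (19): add — endpoints in different components.
C D (20): add — endpoints in different components.
MST edges: A D, E G, B D, A H, A G, E F, C D; total weight 1+5+6+8+10+19+20 = 69.

69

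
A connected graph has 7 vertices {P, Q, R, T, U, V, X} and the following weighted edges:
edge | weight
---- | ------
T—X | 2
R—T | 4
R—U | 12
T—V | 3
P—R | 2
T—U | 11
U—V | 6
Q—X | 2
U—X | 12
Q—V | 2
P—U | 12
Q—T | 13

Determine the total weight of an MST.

Kruskal: consider edges lightest-first.
P—R (2): add. Components now {U} {T} {X} {P,R} {V} {Q}
Q—V (2): add. Components now {U} {T} {X} {P,R} {Q,V}
Q—X (2): add. Components now {U} {T} {Q,V,X} {P,R}
T—X (2): add. Components now {U} {Q,T,V,X} {P,R}
T—V (3): skip — T and V already connected.
R—T (4): add. Components now {U} {P,Q,R,T,V,X}
U—V (6): add. Components now {P,Q,R,T,U,V,X}
MST edges: P—R, Q—V, Q—X, T—X, R—T, U—V; total weight 2+2+2+2+4+6 = 18.

18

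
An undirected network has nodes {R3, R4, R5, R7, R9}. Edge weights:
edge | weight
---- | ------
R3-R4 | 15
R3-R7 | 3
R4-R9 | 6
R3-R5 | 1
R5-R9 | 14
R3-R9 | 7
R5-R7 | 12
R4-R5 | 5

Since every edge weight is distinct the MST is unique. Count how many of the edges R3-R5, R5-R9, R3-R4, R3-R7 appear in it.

2

Kruskal: consider edges lightest-first.
R3-R5 (1): add. Components now {R7} {R4} {R3,R5} {R9}
R3-R7 (3): add. Components now {R3,R5,R7} {R4} {R9}
R4-R5 (5): add. Components now {R3,R4,R5,R7} {R9}
R4-R9 (6): add. Components now {R3,R4,R5,R7,R9}
MST edge set: {R3-R5, R3-R7, R4-R5, R4-R9}.
Of the listed edges, {R3-R5, R3-R7} are in the MST → 2.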